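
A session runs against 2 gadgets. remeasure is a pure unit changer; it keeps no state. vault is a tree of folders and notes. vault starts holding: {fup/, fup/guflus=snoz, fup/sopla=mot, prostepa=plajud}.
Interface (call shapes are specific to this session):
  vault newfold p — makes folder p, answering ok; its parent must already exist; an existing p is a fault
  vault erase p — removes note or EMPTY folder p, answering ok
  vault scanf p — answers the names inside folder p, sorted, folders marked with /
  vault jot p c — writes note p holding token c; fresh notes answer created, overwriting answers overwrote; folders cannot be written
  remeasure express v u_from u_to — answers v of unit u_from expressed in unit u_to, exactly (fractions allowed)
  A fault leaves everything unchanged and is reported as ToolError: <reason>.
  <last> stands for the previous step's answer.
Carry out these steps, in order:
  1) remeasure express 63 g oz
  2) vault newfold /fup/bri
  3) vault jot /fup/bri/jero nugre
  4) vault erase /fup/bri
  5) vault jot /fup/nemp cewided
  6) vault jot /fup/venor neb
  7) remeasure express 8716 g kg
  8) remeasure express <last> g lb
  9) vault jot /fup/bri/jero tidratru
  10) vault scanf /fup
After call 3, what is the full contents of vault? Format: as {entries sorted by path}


Answer: {fup/, fup/bri/, fup/bri/jero=nugre, fup/guflus=snoz, fup/sopla=mot, prostepa=plajud}

Derivation:
-- remeasure express(v→63, u_from→g, u_to→oz) : 14400000/6479891
-- vault newfold(p→/fup/bri) : ok
-- vault jot(p→/fup/bri/jero, c→nugre) : created
-- vault erase(p→/fup/bri) : ToolError: not empty
-- vault jot(p→/fup/nemp, c→cewided) : created
-- vault jot(p→/fup/venor, c→neb) : created
-- remeasure express(v→8716, u_from→g, u_to→kg) : 2179/250
-- remeasure express(v→<last>, u_from→g, u_to→lb) : 871600/45359237
-- vault jot(p→/fup/bri/jero, c→tidratru) : overwrote
-- vault scanf(p→/fup) : [bri/, guflus, nemp, sopla, venor]


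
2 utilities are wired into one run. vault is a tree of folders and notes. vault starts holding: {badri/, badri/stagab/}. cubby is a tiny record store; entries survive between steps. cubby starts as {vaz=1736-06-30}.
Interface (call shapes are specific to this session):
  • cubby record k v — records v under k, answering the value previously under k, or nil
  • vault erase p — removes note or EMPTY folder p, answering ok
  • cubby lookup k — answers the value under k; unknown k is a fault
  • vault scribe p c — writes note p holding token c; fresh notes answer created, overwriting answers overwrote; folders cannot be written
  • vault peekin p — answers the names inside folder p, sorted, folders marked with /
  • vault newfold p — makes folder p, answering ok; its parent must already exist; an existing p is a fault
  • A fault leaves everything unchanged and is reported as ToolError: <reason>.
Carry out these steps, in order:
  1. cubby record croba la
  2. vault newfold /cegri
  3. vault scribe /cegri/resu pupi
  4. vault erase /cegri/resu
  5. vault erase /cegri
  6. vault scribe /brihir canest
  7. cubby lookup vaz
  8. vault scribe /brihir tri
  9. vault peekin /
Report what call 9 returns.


Answer: [badri/, brihir]

Derivation:
I run cubby record using k=croba, v=la, → nil.
I run vault newfold using p=/cegri, and observe ok.
Then vault scribe using p=/cegri/resu, c=pupi: created.
I invoke vault erase using p=/cegri/resu, — result: ok.
I use vault erase using p=/cegri, and get ok.
I call vault scribe using p=/brihir, c=canest, yielding created.
I invoke cubby lookup using k=vaz, — result: 1736-06-30.
Invoking vault scribe using p=/brihir, c=tri, and get overwrote.
Now I run vault peekin using p=/, yielding [badri/, brihir].


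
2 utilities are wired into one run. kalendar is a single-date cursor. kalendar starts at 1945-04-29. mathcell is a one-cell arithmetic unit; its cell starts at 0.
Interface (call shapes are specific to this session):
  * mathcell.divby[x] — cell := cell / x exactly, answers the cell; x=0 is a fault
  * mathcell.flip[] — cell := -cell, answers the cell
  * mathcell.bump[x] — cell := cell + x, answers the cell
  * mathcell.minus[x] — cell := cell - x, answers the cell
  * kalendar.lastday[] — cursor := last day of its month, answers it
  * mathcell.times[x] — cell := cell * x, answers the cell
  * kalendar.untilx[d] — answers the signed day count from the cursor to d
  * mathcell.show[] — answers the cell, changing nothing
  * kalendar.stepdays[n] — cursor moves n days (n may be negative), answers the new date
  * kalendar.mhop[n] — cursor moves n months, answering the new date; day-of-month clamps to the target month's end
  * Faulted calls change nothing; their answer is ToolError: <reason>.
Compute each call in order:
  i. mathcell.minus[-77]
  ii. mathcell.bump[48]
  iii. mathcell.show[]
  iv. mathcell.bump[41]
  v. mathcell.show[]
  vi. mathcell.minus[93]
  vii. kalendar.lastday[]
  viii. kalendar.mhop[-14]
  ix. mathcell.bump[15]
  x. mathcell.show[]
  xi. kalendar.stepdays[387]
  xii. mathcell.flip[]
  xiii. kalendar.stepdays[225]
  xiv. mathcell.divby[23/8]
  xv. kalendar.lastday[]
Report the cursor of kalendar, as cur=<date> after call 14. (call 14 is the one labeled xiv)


Answer: cur=1945-11-02

Derivation:
Calling minus with x=-77, and see 77.
I try bump with x=48, and observe 125.
Calling show(), yielding 125.
I run bump with x=41, and get 166.
Now I run show(), which returns 166.
Now I run minus with x=93, and see 73.
Using lastday: 1945-04-30.
I run mhop with n=-14, and observe 1944-02-29.
Invoking bump with x=15: 88.
I use show, — result: 88.
I run stepdays with n=387, which returns 1945-03-22.
I try flip(), and observe -88.
Using stepdays with n=225: 1945-11-02.
I call divby with x=23/8, which returns -704/23.
Using lastday, which returns 1945-11-30.


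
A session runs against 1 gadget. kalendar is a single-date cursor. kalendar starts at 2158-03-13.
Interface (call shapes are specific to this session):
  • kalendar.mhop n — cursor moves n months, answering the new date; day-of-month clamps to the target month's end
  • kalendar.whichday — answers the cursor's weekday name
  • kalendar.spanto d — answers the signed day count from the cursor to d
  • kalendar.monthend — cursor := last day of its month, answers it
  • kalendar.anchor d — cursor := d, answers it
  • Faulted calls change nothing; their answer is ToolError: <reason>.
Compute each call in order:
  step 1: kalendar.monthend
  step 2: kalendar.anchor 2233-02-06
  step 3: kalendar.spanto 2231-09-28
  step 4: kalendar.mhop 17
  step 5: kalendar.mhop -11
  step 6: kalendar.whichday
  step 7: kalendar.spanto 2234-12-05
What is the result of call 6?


Answer: Tuesday

Derivation:
-> kalendar.monthend()
<- 2158-03-31
-> kalendar.anchor(2233-02-06)
<- 2233-02-06
-> kalendar.spanto(2231-09-28)
<- -497
-> kalendar.mhop(17)
<- 2234-07-06
-> kalendar.mhop(-11)
<- 2233-08-06
-> kalendar.whichday()
<- Tuesday
-> kalendar.spanto(2234-12-05)
<- 486


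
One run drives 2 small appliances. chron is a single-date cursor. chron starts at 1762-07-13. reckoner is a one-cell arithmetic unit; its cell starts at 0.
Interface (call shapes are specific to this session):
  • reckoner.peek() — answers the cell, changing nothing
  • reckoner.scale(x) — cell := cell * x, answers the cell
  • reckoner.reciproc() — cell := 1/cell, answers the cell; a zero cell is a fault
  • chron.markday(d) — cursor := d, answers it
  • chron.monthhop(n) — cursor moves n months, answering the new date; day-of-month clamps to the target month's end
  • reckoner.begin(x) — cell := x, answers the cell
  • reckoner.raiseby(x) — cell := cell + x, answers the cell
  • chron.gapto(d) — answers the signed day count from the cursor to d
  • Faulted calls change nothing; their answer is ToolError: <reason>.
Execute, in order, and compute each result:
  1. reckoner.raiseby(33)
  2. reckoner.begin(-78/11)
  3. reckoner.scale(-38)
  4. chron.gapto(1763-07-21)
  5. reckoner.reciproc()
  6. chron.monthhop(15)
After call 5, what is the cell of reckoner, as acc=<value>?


Invoking raiseby(x='33'), and observe 33.
Next I call begin(x='-78/11'), and see -78/11.
Now I run scale(x='-38'), — result: 2964/11.
I call gapto(d='1763-07-21'), yielding 373.
Calling reciproc, and observe 11/2964.
I call monthhop(n='15'), → 1763-10-13.

Answer: acc=11/2964


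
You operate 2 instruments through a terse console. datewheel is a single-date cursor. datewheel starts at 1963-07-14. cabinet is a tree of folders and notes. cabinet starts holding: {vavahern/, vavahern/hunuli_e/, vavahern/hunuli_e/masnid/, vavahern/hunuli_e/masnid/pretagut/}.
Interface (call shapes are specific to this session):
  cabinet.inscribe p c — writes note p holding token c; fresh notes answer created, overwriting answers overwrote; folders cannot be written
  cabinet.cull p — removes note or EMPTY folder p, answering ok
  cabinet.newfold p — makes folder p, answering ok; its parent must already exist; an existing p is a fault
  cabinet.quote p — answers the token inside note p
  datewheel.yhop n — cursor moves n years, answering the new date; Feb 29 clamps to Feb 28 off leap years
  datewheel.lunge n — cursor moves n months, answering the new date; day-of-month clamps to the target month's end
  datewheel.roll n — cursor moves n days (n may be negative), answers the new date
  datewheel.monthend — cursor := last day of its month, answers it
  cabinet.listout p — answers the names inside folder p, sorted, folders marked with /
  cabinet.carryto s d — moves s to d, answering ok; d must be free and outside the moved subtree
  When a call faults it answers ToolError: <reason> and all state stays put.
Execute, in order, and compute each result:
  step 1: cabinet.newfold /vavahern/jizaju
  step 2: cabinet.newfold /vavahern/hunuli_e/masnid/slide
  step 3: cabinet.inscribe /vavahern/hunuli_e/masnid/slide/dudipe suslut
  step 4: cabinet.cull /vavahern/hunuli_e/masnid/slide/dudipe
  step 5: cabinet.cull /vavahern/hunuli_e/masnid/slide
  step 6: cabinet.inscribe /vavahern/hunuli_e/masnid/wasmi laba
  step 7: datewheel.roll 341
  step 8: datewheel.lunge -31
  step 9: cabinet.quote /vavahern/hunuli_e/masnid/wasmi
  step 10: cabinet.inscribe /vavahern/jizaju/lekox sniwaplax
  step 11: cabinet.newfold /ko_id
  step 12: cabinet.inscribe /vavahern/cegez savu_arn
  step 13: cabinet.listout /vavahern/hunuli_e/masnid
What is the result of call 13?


Answer: [pretagut/, wasmi]

Derivation:
I try newfold passing p: /vavahern/jizaju, and observe ok.
I run newfold passing p: /vavahern/hunuli_e/masnid/slide, yielding ok.
I call inscribe passing p: /vavahern/hunuli_e/masnid/slide/dudipe, c: suslut: created.
I invoke cull passing p: /vavahern/hunuli_e/masnid/slide/dudipe, giving ok.
Next I call cull passing p: /vavahern/hunuli_e/masnid/slide, which returns ok.
I run inscribe passing p: /vavahern/hunuli_e/masnid/wasmi, c: laba, and observe created.
Now I run roll passing n: 341, and observe 1964-06-19.
I use lunge passing n: -31, and see 1961-11-19.
I call quote passing p: /vavahern/hunuli_e/masnid/wasmi, which returns laba.
Using inscribe passing p: /vavahern/jizaju/lekox, c: sniwaplax, — result: created.
I invoke newfold passing p: /ko_id, → ok.
Using inscribe passing p: /vavahern/cegez, c: savu_arn, which returns created.
Next I call listout passing p: /vavahern/hunuli_e/masnid, and see [pretagut/, wasmi].


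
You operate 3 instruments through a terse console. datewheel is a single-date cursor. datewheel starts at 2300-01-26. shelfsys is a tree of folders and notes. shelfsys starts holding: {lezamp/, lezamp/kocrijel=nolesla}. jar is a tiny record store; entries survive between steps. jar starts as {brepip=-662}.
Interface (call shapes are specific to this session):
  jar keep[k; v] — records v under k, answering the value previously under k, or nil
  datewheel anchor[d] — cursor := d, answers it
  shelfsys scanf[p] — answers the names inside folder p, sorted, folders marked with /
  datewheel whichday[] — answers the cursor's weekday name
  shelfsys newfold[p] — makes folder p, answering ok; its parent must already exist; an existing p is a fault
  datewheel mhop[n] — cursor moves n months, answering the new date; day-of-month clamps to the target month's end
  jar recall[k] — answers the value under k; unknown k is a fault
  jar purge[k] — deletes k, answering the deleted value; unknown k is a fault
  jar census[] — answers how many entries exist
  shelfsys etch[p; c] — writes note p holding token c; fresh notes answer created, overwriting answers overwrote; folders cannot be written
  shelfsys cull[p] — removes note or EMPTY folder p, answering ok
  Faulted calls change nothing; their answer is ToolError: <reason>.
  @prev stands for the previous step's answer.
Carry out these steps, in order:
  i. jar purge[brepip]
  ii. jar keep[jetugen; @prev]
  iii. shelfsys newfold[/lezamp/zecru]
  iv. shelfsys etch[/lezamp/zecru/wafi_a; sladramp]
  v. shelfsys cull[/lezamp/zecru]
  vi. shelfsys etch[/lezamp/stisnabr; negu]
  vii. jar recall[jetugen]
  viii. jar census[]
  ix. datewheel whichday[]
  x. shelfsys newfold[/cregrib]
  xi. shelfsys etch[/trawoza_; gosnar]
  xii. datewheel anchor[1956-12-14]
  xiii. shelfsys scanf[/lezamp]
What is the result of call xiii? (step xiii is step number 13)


Answer: [kocrijel, stisnabr, zecru/]

Derivation:
Using jar purge on k=brepip, → -662.
Invoking jar keep on k=jetugen, v=@prev, and observe nil.
Now I run shelfsys newfold on p=/lezamp/zecru, yielding ok.
I use shelfsys etch on p=/lezamp/zecru/wafi_a, c=sladramp, yielding created.
Using shelfsys cull on p=/lezamp/zecru, and see ToolError: not empty.
I run shelfsys etch on p=/lezamp/stisnabr, c=negu, and see created.
I use jar recall on k=jetugen, and get -662.
Next I call jar census, and get 1.
I call datewheel whichday, and get Friday.
Using shelfsys newfold on p=/cregrib, and observe ok.
Invoking shelfsys etch on p=/trawoza_, c=gosnar, giving created.
Now I run datewheel anchor on d=1956-12-14, and observe 1956-12-14.
I run shelfsys scanf on p=/lezamp, — result: [kocrijel, stisnabr, zecru/].


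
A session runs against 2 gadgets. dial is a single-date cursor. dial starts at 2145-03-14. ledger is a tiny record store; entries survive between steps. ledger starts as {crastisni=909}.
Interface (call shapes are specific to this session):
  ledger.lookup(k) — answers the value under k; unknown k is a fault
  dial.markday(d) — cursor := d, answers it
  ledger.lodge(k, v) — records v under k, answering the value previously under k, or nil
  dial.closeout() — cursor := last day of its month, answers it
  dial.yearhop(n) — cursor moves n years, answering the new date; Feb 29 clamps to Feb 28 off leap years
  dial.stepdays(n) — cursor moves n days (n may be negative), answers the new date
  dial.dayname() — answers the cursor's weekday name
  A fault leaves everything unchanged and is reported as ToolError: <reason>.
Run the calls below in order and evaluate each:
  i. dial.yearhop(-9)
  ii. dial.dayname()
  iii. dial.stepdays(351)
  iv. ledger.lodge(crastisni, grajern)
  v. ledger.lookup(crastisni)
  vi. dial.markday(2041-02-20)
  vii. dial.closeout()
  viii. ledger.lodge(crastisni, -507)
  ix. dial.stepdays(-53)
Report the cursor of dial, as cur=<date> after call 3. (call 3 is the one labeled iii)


>>> dial.yearhop n→-9
= 2136-03-14
>>> dial.dayname
= Wednesday
>>> dial.stepdays n→351
= 2137-02-28
>>> ledger.lodge k→crastisni v→grajern
= 909
>>> ledger.lookup k→crastisni
= grajern
>>> dial.markday d→2041-02-20
= 2041-02-20
>>> dial.closeout
= 2041-02-28
>>> ledger.lodge k→crastisni v→-507
= grajern
>>> dial.stepdays n→-53
= 2041-01-06

Answer: cur=2137-02-28


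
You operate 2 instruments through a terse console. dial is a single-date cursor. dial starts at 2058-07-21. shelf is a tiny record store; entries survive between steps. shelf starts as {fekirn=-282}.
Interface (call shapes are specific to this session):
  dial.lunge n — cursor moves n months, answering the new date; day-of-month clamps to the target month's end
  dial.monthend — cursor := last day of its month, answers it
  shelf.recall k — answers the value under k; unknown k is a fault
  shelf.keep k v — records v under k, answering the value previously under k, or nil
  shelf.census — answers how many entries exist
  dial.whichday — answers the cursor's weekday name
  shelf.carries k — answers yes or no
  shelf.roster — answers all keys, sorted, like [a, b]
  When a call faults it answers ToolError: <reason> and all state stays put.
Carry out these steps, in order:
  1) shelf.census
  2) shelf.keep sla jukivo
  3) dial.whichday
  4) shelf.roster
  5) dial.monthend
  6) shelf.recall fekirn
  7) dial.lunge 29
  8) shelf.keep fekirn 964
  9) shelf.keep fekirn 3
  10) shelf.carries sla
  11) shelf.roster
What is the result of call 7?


Answer: 2060-12-31

Derivation:
Act: shelf.census[]
Obs: 1
Act: shelf.keep[k→sla; v→jukivo]
Obs: nil
Act: dial.whichday[]
Obs: Sunday
Act: shelf.roster[]
Obs: [fekirn, sla]
Act: dial.monthend[]
Obs: 2058-07-31
Act: shelf.recall[k→fekirn]
Obs: -282
Act: dial.lunge[n→29]
Obs: 2060-12-31
Act: shelf.keep[k→fekirn; v→964]
Obs: -282
Act: shelf.keep[k→fekirn; v→3]
Obs: 964
Act: shelf.carries[k→sla]
Obs: yes
Act: shelf.roster[]
Obs: [fekirn, sla]


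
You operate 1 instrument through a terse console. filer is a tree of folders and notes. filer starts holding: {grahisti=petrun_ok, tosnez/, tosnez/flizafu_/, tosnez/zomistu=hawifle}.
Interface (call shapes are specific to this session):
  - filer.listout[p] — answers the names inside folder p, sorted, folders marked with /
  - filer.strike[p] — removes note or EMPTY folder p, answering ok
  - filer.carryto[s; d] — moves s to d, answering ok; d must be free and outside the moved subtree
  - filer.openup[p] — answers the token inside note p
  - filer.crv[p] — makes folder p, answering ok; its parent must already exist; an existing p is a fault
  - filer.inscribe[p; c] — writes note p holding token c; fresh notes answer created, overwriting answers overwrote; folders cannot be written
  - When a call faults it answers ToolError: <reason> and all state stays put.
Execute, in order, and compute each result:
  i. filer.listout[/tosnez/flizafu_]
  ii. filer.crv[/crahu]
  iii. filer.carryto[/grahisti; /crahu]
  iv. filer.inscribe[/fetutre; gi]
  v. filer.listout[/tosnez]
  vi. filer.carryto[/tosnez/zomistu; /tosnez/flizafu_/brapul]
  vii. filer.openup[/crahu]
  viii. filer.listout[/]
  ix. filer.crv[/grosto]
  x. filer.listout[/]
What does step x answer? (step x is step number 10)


$ listout p→/tosnez/flizafu_
  []
$ crv p→/crahu
  ok
$ carryto s→/grahisti d→/crahu
  ToolError: exists
$ inscribe p→/fetutre c→gi
  created
$ listout p→/tosnez
  [flizafu_/, zomistu]
$ carryto s→/tosnez/zomistu d→/tosnez/flizafu_/brapul
  ok
$ openup p→/crahu
  ToolError: is a directory
$ listout p→/
  [crahu/, fetutre, grahisti, tosnez/]
$ crv p→/grosto
  ok
$ listout p→/
  [crahu/, fetutre, grahisti, grosto/, tosnez/]

Answer: [crahu/, fetutre, grahisti, grosto/, tosnez/]


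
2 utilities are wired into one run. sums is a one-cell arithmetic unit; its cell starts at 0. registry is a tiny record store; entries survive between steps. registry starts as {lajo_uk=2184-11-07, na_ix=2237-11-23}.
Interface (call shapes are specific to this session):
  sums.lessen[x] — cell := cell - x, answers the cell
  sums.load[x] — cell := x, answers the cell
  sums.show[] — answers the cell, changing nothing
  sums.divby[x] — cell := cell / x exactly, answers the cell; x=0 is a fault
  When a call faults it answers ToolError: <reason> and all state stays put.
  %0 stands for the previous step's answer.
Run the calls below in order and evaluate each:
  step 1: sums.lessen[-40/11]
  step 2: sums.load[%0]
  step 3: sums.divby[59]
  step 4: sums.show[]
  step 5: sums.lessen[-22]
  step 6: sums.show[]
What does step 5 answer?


Answer: 14318/649

Derivation:
I invoke sums.lessen with x: -40/11, which returns 40/11.
I invoke sums.load with x: %0, which returns 40/11.
I call sums.divby with x: 59, — result: 40/649.
Next I call sums.show(), which returns 40/649.
Using sums.lessen with x: -22, — result: 14318/649.
Invoking sums.show, giving 14318/649.


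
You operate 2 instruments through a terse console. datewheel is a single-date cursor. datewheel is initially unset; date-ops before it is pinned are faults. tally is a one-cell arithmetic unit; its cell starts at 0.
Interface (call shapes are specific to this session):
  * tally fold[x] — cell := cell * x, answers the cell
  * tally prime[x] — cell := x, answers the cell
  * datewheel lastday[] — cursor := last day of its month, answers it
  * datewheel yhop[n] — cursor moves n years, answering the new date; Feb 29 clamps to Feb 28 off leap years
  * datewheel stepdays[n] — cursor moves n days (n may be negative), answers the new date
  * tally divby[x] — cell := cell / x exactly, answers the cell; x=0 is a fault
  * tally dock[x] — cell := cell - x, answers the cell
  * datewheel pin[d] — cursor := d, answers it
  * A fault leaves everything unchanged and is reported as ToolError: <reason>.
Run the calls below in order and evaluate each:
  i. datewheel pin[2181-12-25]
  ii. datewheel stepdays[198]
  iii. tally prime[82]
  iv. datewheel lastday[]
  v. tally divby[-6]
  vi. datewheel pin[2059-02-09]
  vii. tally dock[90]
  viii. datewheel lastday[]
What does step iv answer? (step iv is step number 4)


! datewheel pin(d='2181-12-25') : 2181-12-25
! datewheel stepdays(n='198') : 2182-07-11
! tally prime(x='82') : 82
! datewheel lastday() : 2182-07-31
! tally divby(x='-6') : -41/3
! datewheel pin(d='2059-02-09') : 2059-02-09
! tally dock(x='90') : -311/3
! datewheel lastday() : 2059-02-28

Answer: 2182-07-31


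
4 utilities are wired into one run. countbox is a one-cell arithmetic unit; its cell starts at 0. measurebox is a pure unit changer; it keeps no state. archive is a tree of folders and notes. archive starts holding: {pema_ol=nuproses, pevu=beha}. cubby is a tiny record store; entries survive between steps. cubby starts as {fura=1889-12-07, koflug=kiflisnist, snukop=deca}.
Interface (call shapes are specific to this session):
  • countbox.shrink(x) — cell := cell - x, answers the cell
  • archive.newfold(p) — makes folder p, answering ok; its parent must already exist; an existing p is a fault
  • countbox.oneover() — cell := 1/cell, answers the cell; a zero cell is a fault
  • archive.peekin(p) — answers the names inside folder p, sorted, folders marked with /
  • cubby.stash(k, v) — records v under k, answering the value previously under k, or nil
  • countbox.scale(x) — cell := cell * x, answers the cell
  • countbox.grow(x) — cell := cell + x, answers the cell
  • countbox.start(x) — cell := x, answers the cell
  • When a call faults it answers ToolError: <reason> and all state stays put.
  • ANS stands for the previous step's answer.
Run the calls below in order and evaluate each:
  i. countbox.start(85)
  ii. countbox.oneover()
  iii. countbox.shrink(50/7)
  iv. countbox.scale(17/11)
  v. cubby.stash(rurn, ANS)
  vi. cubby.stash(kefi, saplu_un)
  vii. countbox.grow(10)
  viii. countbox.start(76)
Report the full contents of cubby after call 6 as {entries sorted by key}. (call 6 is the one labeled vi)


Answer: {fura=1889-12-07, kefi=saplu_un, koflug=kiflisnist, rurn=-4243/385, snukop=deca}

Derivation:
==> start(85)
<== 85
==> oneover()
<== 1/85
==> shrink(50/7)
<== -4243/595
==> scale(17/11)
<== -4243/385
==> stash(rurn, ANS)
<== nil
==> stash(kefi, saplu_un)
<== nil
==> grow(10)
<== -393/385
==> start(76)
<== 76


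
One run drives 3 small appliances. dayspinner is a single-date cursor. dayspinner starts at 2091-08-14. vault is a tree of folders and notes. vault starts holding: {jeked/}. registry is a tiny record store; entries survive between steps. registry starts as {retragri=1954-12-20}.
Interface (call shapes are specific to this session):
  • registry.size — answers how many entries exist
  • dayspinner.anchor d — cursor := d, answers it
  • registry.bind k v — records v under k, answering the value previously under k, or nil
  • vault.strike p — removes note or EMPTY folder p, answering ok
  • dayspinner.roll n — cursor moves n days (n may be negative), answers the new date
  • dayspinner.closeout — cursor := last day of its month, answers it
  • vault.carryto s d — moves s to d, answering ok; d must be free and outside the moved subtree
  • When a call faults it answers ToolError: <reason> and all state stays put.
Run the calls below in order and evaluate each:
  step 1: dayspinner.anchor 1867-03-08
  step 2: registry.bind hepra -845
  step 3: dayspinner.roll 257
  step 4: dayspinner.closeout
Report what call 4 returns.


Answer: 1867-11-30

Derivation:
→ dayspinner.anchor(d=1867-03-08)
← 1867-03-08
→ registry.bind(k=hepra, v=-845)
← nil
→ dayspinner.roll(n=257)
← 1867-11-20
→ dayspinner.closeout()
← 1867-11-30


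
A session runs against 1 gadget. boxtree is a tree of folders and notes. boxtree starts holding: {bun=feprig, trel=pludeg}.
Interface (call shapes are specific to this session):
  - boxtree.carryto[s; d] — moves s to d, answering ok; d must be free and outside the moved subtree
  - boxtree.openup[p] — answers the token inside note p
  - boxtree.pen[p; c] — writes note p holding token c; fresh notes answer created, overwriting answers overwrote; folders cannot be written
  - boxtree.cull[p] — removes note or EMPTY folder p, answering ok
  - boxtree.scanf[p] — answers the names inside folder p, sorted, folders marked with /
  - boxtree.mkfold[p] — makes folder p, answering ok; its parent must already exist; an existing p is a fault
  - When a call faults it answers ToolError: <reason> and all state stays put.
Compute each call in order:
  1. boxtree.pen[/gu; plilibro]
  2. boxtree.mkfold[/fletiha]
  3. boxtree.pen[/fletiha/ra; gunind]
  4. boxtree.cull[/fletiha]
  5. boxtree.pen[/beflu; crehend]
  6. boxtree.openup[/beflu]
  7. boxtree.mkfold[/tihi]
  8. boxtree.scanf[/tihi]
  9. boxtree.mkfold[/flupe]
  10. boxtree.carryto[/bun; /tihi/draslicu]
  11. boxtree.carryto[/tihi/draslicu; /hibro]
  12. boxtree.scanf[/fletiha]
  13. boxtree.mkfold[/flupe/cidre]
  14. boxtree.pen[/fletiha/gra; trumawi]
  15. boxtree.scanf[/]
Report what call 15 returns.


Answer: [beflu, fletiha/, flupe/, gu, hibro, tihi/, trel]

Derivation:
>>> pen p='/gu' c='plilibro'
= created
>>> mkfold p='/fletiha'
= ok
>>> pen p='/fletiha/ra' c='gunind'
= created
>>> cull p='/fletiha'
= ToolError: not empty
>>> pen p='/beflu' c='crehend'
= created
>>> openup p='/beflu'
= crehend
>>> mkfold p='/tihi'
= ok
>>> scanf p='/tihi'
= []
>>> mkfold p='/flupe'
= ok
>>> carryto s='/bun' d='/tihi/draslicu'
= ok
>>> carryto s='/tihi/draslicu' d='/hibro'
= ok
>>> scanf p='/fletiha'
= [ra]
>>> mkfold p='/flupe/cidre'
= ok
>>> pen p='/fletiha/gra' c='trumawi'
= created
>>> scanf p='/'
= [beflu, fletiha/, flupe/, gu, hibro, tihi/, trel]


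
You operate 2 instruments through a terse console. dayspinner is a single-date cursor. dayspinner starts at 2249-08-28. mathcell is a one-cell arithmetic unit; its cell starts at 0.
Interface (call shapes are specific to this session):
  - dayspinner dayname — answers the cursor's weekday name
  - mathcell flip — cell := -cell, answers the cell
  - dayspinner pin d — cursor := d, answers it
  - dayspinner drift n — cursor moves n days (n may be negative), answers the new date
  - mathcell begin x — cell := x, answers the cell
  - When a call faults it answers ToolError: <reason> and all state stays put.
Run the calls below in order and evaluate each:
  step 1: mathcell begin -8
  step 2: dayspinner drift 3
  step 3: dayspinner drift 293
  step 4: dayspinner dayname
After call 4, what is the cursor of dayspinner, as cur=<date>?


Answer: cur=2250-06-20

Derivation:
[in] mathcell begin x=-8
= -8
[in] dayspinner drift n=3
= 2249-08-31
[in] dayspinner drift n=293
= 2250-06-20
[in] dayspinner dayname
= Thursday


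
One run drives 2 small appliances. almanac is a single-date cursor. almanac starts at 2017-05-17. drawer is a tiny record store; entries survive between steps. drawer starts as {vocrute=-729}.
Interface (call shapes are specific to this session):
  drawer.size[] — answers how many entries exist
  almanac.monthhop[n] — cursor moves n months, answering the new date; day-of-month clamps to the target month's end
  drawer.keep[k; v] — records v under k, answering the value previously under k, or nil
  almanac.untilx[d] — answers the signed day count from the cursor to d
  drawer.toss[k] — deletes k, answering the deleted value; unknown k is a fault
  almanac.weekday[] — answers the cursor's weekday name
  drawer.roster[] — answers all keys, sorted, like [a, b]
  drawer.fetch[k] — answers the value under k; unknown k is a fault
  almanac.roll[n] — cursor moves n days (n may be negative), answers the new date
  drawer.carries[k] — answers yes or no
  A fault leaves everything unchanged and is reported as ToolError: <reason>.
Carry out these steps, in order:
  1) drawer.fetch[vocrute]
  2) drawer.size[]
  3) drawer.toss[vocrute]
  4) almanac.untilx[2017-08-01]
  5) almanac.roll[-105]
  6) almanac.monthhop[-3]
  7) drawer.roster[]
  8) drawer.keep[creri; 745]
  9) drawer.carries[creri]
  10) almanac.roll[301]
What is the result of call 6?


Answer: 2016-11-01

Derivation:
> drawer.fetch k='vocrute'
:: -729
> drawer.size
:: 1
> drawer.toss k='vocrute'
:: -729
> almanac.untilx d='2017-08-01'
:: 76
> almanac.roll n='-105'
:: 2017-02-01
> almanac.monthhop n='-3'
:: 2016-11-01
> drawer.roster
:: []
> drawer.keep k='creri' v='745'
:: nil
> drawer.carries k='creri'
:: yes
> almanac.roll n='301'
:: 2017-08-29


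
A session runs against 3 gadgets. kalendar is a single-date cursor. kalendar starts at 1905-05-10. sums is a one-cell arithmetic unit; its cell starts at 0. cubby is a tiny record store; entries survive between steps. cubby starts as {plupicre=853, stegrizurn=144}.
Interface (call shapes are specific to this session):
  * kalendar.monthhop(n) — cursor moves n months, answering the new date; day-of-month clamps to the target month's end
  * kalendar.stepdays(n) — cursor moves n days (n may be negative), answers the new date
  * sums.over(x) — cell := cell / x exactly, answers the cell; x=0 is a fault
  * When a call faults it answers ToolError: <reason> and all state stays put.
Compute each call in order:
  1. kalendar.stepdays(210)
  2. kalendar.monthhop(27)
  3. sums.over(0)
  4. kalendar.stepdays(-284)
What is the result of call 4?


-> kalendar.stepdays(210)
<- 1905-12-06
-> kalendar.monthhop(27)
<- 1908-03-06
-> sums.over(0)
<- ToolError: division by zero
-> kalendar.stepdays(-284)
<- 1907-05-27

Answer: 1907-05-27


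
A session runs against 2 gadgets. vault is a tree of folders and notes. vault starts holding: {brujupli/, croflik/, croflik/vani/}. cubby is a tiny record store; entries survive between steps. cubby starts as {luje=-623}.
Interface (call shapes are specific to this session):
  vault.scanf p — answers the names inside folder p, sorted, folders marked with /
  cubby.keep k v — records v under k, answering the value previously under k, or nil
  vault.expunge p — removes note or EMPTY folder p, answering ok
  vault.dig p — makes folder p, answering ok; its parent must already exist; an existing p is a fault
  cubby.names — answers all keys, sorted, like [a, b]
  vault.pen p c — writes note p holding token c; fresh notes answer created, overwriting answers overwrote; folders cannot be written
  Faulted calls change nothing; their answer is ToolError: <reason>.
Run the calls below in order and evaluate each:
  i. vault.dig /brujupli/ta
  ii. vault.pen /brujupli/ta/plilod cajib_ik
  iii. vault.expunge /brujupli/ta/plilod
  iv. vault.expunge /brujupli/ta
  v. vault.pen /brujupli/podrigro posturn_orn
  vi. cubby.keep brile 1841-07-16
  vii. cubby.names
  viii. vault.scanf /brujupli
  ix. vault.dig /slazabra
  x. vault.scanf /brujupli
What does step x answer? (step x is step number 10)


~$ vault.dig p='/brujupli/ta'
= ok
~$ vault.pen p='/brujupli/ta/plilod' c='cajib_ik'
= created
~$ vault.expunge p='/brujupli/ta/plilod'
= ok
~$ vault.expunge p='/brujupli/ta'
= ok
~$ vault.pen p='/brujupli/podrigro' c='posturn_orn'
= created
~$ cubby.keep k='brile' v='1841-07-16'
= nil
~$ cubby.names
= [brile, luje]
~$ vault.scanf p='/brujupli'
= [podrigro]
~$ vault.dig p='/slazabra'
= ok
~$ vault.scanf p='/brujupli'
= [podrigro]

Answer: [podrigro]


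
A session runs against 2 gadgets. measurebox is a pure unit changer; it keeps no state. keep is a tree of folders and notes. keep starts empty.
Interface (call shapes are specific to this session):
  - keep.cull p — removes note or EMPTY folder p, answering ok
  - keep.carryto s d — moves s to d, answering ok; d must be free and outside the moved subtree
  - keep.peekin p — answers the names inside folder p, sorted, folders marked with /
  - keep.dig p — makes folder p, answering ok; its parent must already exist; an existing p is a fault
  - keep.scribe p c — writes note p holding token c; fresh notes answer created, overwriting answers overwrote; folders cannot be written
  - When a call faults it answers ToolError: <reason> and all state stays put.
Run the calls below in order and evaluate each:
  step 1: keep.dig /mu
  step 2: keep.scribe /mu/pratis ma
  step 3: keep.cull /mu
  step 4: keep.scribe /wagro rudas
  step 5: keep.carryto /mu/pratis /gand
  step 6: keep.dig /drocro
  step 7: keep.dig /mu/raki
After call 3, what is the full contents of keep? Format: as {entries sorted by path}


-- 1. dig(p→/mu) -> ok
-- 2. scribe(p→/mu/pratis, c→ma) -> created
-- 3. cull(p→/mu) -> ToolError: not empty
-- 4. scribe(p→/wagro, c→rudas) -> created
-- 5. carryto(s→/mu/pratis, d→/gand) -> ok
-- 6. dig(p→/drocro) -> ok
-- 7. dig(p→/mu/raki) -> ok

Answer: {mu/, mu/pratis=ma}


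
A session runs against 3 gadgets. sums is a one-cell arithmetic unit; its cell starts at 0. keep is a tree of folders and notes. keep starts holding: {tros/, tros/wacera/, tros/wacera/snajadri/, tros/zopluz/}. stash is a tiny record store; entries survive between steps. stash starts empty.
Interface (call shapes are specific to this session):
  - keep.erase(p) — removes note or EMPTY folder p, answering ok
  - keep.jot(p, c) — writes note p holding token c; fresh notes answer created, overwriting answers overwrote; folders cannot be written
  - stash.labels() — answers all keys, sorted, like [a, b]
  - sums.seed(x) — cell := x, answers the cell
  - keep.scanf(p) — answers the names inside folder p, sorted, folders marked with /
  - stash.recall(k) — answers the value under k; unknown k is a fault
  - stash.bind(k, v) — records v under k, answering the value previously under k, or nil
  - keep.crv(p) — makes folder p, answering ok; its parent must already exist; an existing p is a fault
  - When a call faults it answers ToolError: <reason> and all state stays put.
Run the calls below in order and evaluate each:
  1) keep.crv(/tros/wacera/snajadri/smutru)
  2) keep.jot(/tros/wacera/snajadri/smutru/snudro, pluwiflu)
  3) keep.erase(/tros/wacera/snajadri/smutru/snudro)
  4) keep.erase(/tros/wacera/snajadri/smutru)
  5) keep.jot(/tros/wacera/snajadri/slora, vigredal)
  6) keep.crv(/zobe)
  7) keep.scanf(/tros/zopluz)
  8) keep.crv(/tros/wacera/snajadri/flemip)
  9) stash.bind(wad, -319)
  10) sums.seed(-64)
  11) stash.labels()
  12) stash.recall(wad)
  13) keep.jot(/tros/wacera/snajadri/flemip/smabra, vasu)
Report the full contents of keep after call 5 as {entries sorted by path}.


[in] crv /tros/wacera/snajadri/smutru
[out] ok
[in] jot /tros/wacera/snajadri/smutru/snudro pluwiflu
[out] created
[in] erase /tros/wacera/snajadri/smutru/snudro
[out] ok
[in] erase /tros/wacera/snajadri/smutru
[out] ok
[in] jot /tros/wacera/snajadri/slora vigredal
[out] created
[in] crv /zobe
[out] ok
[in] scanf /tros/zopluz
[out] []
[in] crv /tros/wacera/snajadri/flemip
[out] ok
[in] bind wad -319
[out] nil
[in] seed -64
[out] -64
[in] labels
[out] [wad]
[in] recall wad
[out] -319
[in] jot /tros/wacera/snajadri/flemip/smabra vasu
[out] created

Answer: {tros/, tros/wacera/, tros/wacera/snajadri/, tros/wacera/snajadri/slora=vigredal, tros/zopluz/}


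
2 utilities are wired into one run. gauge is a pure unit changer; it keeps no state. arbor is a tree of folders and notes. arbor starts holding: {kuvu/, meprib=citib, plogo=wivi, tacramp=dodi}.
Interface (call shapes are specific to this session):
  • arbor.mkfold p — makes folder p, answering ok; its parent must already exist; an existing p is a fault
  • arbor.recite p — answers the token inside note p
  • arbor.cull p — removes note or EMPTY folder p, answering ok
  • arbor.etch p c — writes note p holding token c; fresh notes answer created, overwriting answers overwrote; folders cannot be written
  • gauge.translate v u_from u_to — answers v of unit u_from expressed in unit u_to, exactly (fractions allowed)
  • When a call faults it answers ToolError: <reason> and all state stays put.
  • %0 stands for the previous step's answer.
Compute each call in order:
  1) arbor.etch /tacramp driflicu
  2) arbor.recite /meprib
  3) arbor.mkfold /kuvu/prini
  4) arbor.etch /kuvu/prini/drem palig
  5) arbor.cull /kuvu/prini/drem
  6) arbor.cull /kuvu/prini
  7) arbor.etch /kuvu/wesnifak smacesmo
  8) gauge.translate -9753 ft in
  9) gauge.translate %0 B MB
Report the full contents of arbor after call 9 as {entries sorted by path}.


Answer: {kuvu/, kuvu/wesnifak=smacesmo, meprib=citib, plogo=wivi, tacramp=driflicu}

Derivation:
Invoking arbor.etch(p='/tacramp', c='driflicu'), yielding overwrote.
Invoking arbor.recite(p='/meprib'): citib.
Next I call arbor.mkfold(p='/kuvu/prini'), yielding ok.
I use arbor.etch(p='/kuvu/prini/drem', c='palig'), and get created.
Then arbor.cull(p='/kuvu/prini/drem'): ok.
Then arbor.cull(p='/kuvu/prini'), giving ok.
Then arbor.etch(p='/kuvu/wesnifak', c='smacesmo'), and see created.
Calling gauge.translate(v='-9753', u_from='ft', u_to='in'), yielding -117036.
Invoking gauge.translate(v='%0', u_from='B', u_to='MB'): -29259/250000.


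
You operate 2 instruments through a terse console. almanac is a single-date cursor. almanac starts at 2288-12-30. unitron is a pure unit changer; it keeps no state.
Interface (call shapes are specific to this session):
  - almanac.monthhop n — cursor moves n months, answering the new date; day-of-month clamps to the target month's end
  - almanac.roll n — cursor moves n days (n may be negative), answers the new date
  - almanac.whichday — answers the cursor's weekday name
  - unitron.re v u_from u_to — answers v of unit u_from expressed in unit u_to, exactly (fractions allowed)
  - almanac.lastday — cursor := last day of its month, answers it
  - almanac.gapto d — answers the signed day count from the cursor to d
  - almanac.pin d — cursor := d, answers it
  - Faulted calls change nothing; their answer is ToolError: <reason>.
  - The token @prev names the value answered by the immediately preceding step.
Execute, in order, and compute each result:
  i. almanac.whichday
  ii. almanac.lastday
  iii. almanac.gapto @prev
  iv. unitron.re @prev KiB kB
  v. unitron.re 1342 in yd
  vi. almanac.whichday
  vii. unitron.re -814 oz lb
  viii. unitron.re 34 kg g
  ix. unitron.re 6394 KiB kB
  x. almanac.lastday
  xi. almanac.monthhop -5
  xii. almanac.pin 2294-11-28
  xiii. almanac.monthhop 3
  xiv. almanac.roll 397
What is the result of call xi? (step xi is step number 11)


Answer: 2288-07-31

Derivation:
I use whichday(), and see Sunday.
Using lastday(), and observe 2288-12-31.
Next I call gapto passing @prev, and see 0.
Invoking re passing @prev, KiB, kB, and get 0.
Calling re passing 1342, in, yd, giving 671/18.
I use whichday(), and see Monday.
I call re passing -814, oz, lb, which returns -407/8.
I call re passing 34, kg, g, and get 34000.
Next I call re passing 6394, KiB, kB, — result: 818432/125.
Using lastday(), and observe 2288-12-31.
Next I call monthhop passing -5, yielding 2288-07-31.
I try pin passing 2294-11-28, which returns 2294-11-28.
I try monthhop passing 3, and observe 2295-02-28.
I invoke roll passing 397, yielding 2296-03-31.
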